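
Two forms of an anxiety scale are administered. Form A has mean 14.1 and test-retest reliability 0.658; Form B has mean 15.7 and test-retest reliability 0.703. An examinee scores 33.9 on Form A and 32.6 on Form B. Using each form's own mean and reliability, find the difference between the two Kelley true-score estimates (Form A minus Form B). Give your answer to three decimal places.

-0.452

T̂_A = 0.658(33.9) + 0.342(14.1) = 27.12840
T̂_B = 0.703(32.6) + 0.297(15.7) = 27.58070
T̂_A − T̂_B = -0.45230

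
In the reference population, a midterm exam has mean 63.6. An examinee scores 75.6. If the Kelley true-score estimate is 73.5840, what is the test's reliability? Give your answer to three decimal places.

0.832

T̂ = ρX + (1 − ρ)μ  ⇒  T̂ − μ = ρ(X − μ)
ρ = (T̂ − μ)/(X − μ) = (73.5840 − 63.6) / (75.6 − 63.6) = 9.9840 / 12.0 = 0.83200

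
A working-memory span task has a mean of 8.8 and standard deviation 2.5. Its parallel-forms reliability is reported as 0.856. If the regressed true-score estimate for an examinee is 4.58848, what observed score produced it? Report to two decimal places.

3.88

T̂ = ρX + (1 − ρ)μ  ⇒  X = (T̂ − (1 − ρ)μ) / ρ
X = (4.58848 − 0.144 × 8.8) / 0.856 = (4.58848 − 1.2672) / 0.856 = 3.32128 / 0.856 = 3.8800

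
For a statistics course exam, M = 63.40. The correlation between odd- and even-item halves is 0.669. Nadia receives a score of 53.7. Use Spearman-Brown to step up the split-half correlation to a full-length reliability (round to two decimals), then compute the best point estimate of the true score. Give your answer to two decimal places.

55.64

Spearman-Brown: ρ = 2r/(1 + r) = 2(0.669)/(1 + 0.669) = 1.3380/1.669 = 0.8017 → 0.80
T̂ = 0.80(53.7) + 0.20(63.40) = 42.960 + 12.6800 = 55.640 → 55.64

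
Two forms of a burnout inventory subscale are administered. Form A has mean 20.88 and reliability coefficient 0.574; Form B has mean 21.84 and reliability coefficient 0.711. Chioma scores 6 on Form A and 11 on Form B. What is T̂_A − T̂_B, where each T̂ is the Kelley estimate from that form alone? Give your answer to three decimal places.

-1.794

T̂_A = 0.574(6) + 0.426(20.88) = 12.33888
T̂_B = 0.711(11) + 0.289(21.84) = 14.13276
T̂_A − T̂_B = -1.79388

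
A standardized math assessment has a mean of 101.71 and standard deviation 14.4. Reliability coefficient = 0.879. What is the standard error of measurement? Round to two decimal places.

5.01

SEM = SD · √(1 − ρ) = 14.4 × √0.121 = 14.4 × 0.3479 = 5.009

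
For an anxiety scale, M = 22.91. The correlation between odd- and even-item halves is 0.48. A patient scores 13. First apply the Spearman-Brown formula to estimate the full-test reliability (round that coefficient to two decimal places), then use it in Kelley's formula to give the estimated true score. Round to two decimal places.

Spearman-Brown: ρ = 2r/(1 + r) = 2(0.48)/(1 + 0.48) = 0.960/1.48 = 0.6486 → 0.65
T̂ = 0.65(13) + 0.35(22.91) = 8.45 + 8.0185 = 16.468 → 16.47

16.47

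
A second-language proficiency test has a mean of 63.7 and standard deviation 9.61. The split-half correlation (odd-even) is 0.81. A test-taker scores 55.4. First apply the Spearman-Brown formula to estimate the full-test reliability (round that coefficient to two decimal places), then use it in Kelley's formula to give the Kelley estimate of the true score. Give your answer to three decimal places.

Spearman-Brown: ρ = 2r/(1 + r) = 2(0.81)/(1 + 0.81) = 1.620/1.81 = 0.8950 → 0.90
T̂ = 0.90(55.4) + 0.10(63.7) = 49.860 + 6.370 = 56.2300 → 56.230

56.230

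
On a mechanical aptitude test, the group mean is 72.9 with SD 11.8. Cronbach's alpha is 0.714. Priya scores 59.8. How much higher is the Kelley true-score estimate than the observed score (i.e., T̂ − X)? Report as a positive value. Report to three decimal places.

3.747

T̂ = 0.714(59.8) + 0.286(72.9) = 42.6972 + 20.8494 = 63.54660 → 63.5466
T̂ − X = 63.5466 − 59.8 = 3.7466 → 3.747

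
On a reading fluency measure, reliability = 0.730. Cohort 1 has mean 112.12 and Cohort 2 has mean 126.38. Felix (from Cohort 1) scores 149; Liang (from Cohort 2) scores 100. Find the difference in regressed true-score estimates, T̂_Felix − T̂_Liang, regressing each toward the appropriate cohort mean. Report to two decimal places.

31.92

T̂_Felix = 0.730(149) + 0.270(112.12) = 139.0424
T̂_Liang = 0.730(100) + 0.270(126.38) = 107.1226
Difference = 139.0424 − 107.1226 = 31.9198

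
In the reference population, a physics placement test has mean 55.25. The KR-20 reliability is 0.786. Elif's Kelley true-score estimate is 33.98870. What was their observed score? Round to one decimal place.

T̂ = ρX + (1 − ρ)μ  ⇒  X = (T̂ − (1 − ρ)μ) / ρ
X = (33.98870 − 0.214 × 55.25) / 0.786 = (33.98870 − 11.82350) / 0.786 = 22.16520 / 0.786 = 28.200

28.2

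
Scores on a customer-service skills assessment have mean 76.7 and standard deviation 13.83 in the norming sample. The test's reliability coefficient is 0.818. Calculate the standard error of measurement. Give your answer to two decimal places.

5.90

SEM = SD · √(1 − ρ) = 13.83 × √0.182 = 13.83 × 0.4266 = 5.900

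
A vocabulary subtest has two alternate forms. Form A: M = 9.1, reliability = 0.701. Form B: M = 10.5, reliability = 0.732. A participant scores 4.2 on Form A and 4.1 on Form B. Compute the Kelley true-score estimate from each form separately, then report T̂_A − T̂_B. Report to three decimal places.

T̂_A = 0.701(4.2) + 0.299(9.1) = 5.66510
T̂_B = 0.732(4.1) + 0.268(10.5) = 5.81520
T̂_A − T̂_B = -0.15010

-0.150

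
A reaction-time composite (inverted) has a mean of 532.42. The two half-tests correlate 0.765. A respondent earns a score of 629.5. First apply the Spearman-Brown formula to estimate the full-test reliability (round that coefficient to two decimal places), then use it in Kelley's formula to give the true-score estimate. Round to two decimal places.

Spearman-Brown: ρ = 2r/(1 + r) = 2(0.765)/(1 + 0.765) = 1.5300/1.765 = 0.8669 → 0.87
Regress the observed score toward the mean by the unreliability: T̂ = 0.87·629.5 + 0.13·532.42 = 547.665 + 69.2146 = 616.880.

616.88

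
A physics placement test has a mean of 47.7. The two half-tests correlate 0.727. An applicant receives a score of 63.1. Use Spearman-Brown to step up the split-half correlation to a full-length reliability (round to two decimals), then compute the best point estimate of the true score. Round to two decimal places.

Spearman-Brown: ρ = 2r/(1 + r) = 2(0.727)/(1 + 0.727) = 1.4540/1.727 = 0.8419 → 0.84
T̂ = 0.84(63.1) + 0.16(47.7) = 53.004 + 7.632 = 60.636 → 60.64

60.64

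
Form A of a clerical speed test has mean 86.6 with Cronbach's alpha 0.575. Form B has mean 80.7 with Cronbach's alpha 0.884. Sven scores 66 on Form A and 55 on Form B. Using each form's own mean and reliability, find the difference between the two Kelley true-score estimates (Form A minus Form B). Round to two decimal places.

16.77

T̂_A = 0.575(66) + 0.425(86.6) = 74.7550
T̂_B = 0.884(55) + 0.116(80.7) = 57.9812
T̂_A − T̂_B = 16.7738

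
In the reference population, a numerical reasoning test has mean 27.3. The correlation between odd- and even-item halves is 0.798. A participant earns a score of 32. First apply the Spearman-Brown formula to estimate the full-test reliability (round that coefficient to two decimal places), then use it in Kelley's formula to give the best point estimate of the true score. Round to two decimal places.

Spearman-Brown: ρ = 2r/(1 + r) = 2(0.798)/(1 + 0.798) = 1.5960/1.798 = 0.8877 → 0.89
Weight the observed score by reliability and the mean by (1 − reliability): T̂ = 0.89·32 + 0.11·27.3 = 28.48 + 3.003 = 31.483.

31.48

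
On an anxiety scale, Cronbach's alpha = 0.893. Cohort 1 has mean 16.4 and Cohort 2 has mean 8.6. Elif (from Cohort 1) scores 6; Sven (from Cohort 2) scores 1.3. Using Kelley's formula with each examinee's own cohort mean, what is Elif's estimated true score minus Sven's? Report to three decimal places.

5.032

T̂_Elif = 0.893(6) + 0.107(16.4) = 7.11280
T̂_Sven = 0.893(1.3) + 0.107(8.6) = 2.08110
Difference = 7.11280 − 2.08110 = 5.03170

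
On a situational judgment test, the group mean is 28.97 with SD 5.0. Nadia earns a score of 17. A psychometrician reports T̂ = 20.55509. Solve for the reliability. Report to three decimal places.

0.703

T̂ = ρX + (1 − ρ)μ  ⇒  T̂ − μ = ρ(X − μ)
ρ = (T̂ − μ)/(X − μ) = (20.55509 − 28.97) / (17 − 28.97) = -8.41491 / -11.97 = 0.70300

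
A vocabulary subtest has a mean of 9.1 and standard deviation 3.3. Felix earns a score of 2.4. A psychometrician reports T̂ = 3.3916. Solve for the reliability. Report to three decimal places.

0.852

T̂ = ρX + (1 − ρ)μ  ⇒  T̂ − μ = ρ(X − μ)
ρ = (T̂ − μ)/(X − μ) = (3.3916 − 9.1) / (2.4 − 9.1) = -5.7084 / -6.7 = 0.85200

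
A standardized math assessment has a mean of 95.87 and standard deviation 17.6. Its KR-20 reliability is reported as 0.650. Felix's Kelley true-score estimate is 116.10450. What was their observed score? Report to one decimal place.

T̂ = ρX + (1 − ρ)μ  ⇒  X = (T̂ − (1 − ρ)μ) / ρ
X = (116.10450 − 0.350 × 95.87) / 0.650 = (116.10450 − 33.55450) / 0.650 = 82.55000 / 0.650 = 127.000

127.0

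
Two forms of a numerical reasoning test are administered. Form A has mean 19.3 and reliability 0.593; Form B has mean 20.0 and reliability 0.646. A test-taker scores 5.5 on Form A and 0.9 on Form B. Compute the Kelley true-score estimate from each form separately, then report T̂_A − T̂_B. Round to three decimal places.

T̂_A = 0.593(5.5) + 0.407(19.3) = 11.11660
T̂_B = 0.646(0.9) + 0.354(20.0) = 7.66140
T̂_A − T̂_B = 3.45520

3.455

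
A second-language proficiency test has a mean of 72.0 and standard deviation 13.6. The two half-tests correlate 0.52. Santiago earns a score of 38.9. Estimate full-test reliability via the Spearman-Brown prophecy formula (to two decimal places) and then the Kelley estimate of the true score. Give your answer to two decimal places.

49.49

Spearman-Brown: ρ = 2r/(1 + r) = 2(0.52)/(1 + 0.52) = 1.040/1.52 = 0.6842 → 0.68
Weight the observed score by reliability and the mean by (1 − reliability): T̂ = 0.68·38.9 + 0.32·72.0 = 26.452 + 23.040 = 49.492.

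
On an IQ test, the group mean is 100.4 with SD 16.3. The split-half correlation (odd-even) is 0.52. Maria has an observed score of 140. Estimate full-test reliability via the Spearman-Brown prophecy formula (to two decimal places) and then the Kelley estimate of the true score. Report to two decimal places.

127.33

Spearman-Brown: ρ = 2r/(1 + r) = 2(0.52)/(1 + 0.52) = 1.040/1.52 = 0.6842 → 0.68
T̂ = ρX + (1 − ρ)μ
  = 0.68 × 140 + 0.32 × 100.4
  = 95.20 + 32.128
  = 127.328
  ≈ 127.33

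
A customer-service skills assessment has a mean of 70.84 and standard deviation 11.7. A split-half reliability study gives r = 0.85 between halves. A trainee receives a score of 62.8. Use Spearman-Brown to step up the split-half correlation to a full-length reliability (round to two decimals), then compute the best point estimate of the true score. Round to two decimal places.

63.44

Spearman-Brown: ρ = 2r/(1 + r) = 2(0.85)/(1 + 0.85) = 1.700/1.85 = 0.9189 → 0.92
Regress the observed score toward the mean by the unreliability: T̂ = 0.92·62.8 + 0.08·70.84 = 57.776 + 5.6672 = 63.443.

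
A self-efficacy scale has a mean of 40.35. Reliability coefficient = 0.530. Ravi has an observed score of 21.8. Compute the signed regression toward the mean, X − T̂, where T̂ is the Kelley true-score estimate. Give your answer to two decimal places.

-8.72

T̂ = 0.530(21.8) + 0.470(40.35) = 11.5540 + 18.96450 = 30.5185 → 30.519
X − T̂ = 21.8 − 30.519 = -8.719 → -8.72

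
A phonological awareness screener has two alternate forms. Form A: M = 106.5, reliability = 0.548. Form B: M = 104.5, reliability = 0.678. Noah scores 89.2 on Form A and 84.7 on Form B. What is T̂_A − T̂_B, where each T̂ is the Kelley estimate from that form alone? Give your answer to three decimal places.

5.944

T̂_A = 0.548(89.2) + 0.452(106.5) = 97.01960
T̂_B = 0.678(84.7) + 0.322(104.5) = 91.07560
T̂_A − T̂_B = 5.94400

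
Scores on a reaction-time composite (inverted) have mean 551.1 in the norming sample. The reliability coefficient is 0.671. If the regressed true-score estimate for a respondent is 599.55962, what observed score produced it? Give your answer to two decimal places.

623.32

T̂ = ρX + (1 − ρ)μ  ⇒  X = (T̂ − (1 − ρ)μ) / ρ
X = (599.55962 − 0.329 × 551.1) / 0.671 = (599.55962 − 181.3119) / 0.671 = 418.24772 / 0.671 = 623.3200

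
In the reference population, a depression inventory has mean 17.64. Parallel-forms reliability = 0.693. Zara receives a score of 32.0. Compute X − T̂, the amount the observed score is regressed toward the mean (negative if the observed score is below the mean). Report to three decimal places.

4.409

T̂ = ρX + (1 − ρ)μ
  = 0.693 × 32.0 + 0.307 × 17.64
  = 22.1760 + 5.41548
  = 27.59148
  ≈ 27.5915
X − T̂ = 32.0 − 27.5915 = 4.4085 → 4.409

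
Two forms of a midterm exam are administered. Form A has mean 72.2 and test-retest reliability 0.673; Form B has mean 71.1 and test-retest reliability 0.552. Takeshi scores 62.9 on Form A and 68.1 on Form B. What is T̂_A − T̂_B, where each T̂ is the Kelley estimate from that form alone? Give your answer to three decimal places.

T̂_A = 0.673(62.9) + 0.327(72.2) = 65.94110
T̂_B = 0.552(68.1) + 0.448(71.1) = 69.44400
T̂_A − T̂_B = -3.50290

-3.503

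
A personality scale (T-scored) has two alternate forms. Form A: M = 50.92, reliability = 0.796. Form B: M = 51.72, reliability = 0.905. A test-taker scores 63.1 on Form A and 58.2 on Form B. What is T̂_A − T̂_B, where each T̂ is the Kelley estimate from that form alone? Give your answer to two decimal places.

T̂_A = 0.796(63.1) + 0.204(50.92) = 60.6153
T̂_B = 0.905(58.2) + 0.095(51.72) = 57.5844
T̂_A − T̂_B = 3.0309

3.03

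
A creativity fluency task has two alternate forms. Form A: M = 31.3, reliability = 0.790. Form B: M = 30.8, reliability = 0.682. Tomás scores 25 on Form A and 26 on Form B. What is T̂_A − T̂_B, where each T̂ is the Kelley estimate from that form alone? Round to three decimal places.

-1.203

T̂_A = 0.790(25) + 0.210(31.3) = 26.32300
T̂_B = 0.682(26) + 0.318(30.8) = 27.52640
T̂_A − T̂_B = -1.20340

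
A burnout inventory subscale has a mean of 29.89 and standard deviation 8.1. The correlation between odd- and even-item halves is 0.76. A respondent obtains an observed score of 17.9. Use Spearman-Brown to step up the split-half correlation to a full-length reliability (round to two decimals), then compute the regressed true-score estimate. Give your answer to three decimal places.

19.579

Spearman-Brown: ρ = 2r/(1 + r) = 2(0.76)/(1 + 0.76) = 1.520/1.76 = 0.8636 → 0.86
T̂ = ρX + (1 − ρ)μ
  = 0.86 × 17.9 + 0.14 × 29.89
  = 15.394 + 4.1846
  = 19.5786
  ≈ 19.579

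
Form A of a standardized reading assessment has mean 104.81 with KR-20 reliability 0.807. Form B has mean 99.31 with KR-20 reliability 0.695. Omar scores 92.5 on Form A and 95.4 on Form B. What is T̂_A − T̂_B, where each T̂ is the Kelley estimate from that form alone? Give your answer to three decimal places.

T̂_A = 0.807(92.5) + 0.193(104.81) = 94.87583
T̂_B = 0.695(95.4) + 0.305(99.31) = 96.59255
T̂_A − T̂_B = -1.71672

-1.717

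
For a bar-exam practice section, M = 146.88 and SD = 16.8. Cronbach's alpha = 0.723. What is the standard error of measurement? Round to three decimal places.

8.842

SEM = SD · √(1 − ρ) = 16.8 × √0.277 = 16.8 × 0.5263 = 8.8420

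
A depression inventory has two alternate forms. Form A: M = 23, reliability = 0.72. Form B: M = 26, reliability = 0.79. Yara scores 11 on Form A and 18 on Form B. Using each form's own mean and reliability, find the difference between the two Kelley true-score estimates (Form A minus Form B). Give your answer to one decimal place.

T̂_A = 0.72(11) + 0.28(23) = 14.360
T̂_B = 0.79(18) + 0.21(26) = 19.680
T̂_A − T̂_B = -5.320

-5.3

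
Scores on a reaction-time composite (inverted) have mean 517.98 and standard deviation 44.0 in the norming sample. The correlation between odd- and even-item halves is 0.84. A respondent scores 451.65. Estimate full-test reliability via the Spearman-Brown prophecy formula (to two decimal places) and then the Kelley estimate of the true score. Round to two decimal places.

457.62

Spearman-Brown: ρ = 2r/(1 + r) = 2(0.84)/(1 + 0.84) = 1.680/1.84 = 0.9130 → 0.91
T̂ = 0.91(451.65) + 0.09(517.98) = 411.0015 + 46.6182 = 457.620 → 457.62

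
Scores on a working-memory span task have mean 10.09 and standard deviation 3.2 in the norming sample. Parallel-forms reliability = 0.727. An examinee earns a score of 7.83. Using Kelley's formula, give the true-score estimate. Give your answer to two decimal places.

T̂ = ρX + (1 − ρ)μ
  = 0.727 × 7.83 + 0.273 × 10.09
  = 5.69241 + 2.75457
  = 8.447
  ≈ 8.45

8.45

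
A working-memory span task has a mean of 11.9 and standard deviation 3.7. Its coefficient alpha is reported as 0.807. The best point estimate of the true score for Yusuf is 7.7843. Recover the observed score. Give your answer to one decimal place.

6.8

T̂ = ρX + (1 − ρ)μ  ⇒  X = (T̂ − (1 − ρ)μ) / ρ
X = (7.7843 − 0.193 × 11.9) / 0.807 = (7.7843 − 2.2967) / 0.807 = 5.4876 / 0.807 = 6.800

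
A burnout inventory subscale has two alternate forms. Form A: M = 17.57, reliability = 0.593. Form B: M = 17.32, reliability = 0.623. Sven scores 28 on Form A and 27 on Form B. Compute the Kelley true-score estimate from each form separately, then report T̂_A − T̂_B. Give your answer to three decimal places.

T̂_A = 0.593(28) + 0.407(17.57) = 23.75499
T̂_B = 0.623(27) + 0.377(17.32) = 23.35064
T̂_A − T̂_B = 0.40435

0.404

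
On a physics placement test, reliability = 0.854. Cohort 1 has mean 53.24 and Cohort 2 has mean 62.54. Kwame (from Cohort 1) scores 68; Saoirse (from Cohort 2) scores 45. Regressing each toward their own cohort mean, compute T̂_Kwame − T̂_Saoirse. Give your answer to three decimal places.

T̂_Kwame = 0.854(68) + 0.146(53.24) = 65.84504
T̂_Saoirse = 0.854(45) + 0.146(62.54) = 47.56084
Difference = 65.84504 − 47.56084 = 18.28420

18.284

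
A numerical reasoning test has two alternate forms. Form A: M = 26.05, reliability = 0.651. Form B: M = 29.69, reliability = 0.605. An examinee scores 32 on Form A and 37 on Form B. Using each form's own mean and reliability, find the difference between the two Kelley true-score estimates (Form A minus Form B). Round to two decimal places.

T̂_A = 0.651(32) + 0.349(26.05) = 29.9235
T̂_B = 0.605(37) + 0.395(29.69) = 34.1125
T̂_A − T̂_B = -4.1891

-4.19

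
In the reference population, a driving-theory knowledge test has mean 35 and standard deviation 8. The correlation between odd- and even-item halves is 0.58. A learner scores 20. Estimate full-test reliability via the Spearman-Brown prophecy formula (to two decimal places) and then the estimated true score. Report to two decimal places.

Spearman-Brown: ρ = 2r/(1 + r) = 2(0.58)/(1 + 0.58) = 1.160/1.58 = 0.7342 → 0.73
T̂ = ρX + (1 − ρ)μ
  = 0.73 × 20 + 0.27 × 35
  = 14.60 + 9.45
  = 24.050
  ≈ 24.05

24.05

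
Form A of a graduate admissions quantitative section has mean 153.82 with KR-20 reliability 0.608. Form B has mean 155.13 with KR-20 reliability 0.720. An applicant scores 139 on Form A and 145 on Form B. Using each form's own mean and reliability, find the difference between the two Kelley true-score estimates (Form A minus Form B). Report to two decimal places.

-3.03

T̂_A = 0.608(139) + 0.392(153.82) = 144.8094
T̂_B = 0.720(145) + 0.280(155.13) = 147.8364
T̂_A − T̂_B = -3.0270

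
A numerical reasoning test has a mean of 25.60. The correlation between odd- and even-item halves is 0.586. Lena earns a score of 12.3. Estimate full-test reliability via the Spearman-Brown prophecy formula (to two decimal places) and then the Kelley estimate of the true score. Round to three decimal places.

Spearman-Brown: ρ = 2r/(1 + r) = 2(0.586)/(1 + 0.586) = 1.1720/1.586 = 0.7390 → 0.74
Kelley's formula gives T̂ = 0.74·12.3 + 0.26·25.60 = 9.102 + 6.6560 = 15.7580.

15.758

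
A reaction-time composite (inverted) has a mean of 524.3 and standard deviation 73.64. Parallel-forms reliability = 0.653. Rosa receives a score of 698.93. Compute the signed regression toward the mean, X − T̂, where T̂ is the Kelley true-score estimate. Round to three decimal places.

T̂ = 0.653(698.93) + 0.347(524.3) = 456.40129 + 181.9321 = 638.33339 → 638.3334
X − T̂ = 698.93 − 638.3334 = 60.5966 → 60.597

60.597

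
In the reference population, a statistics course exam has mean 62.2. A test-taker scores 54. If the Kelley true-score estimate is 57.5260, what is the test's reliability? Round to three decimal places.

T̂ = ρX + (1 − ρ)μ  ⇒  T̂ − μ = ρ(X − μ)
ρ = (T̂ − μ)/(X − μ) = (57.5260 − 62.2) / (54 − 62.2) = -4.6740 / -8.2 = 0.57000

0.570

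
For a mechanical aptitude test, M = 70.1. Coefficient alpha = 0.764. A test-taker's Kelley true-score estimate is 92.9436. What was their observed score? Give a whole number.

100

T̂ = ρX + (1 − ρ)μ  ⇒  X = (T̂ − (1 − ρ)μ) / ρ
X = (92.9436 − 0.236 × 70.1) / 0.764 = (92.9436 − 16.5436) / 0.764 = 76.4000 / 0.764 = 100.00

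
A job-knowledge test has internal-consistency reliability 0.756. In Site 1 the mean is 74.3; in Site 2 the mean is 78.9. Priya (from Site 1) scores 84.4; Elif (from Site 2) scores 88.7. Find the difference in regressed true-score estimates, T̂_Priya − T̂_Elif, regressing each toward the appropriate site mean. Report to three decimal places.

-4.373

T̂_Priya = 0.756(84.4) + 0.244(74.3) = 81.93560
T̂_Elif = 0.756(88.7) + 0.244(78.9) = 86.30880
Difference = 81.93560 − 86.30880 = -4.37320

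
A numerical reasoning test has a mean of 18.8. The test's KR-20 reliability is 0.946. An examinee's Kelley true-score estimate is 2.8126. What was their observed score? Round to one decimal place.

T̂ = ρX + (1 − ρ)μ  ⇒  X = (T̂ − (1 − ρ)μ) / ρ
X = (2.8126 − 0.054 × 18.8) / 0.946 = (2.8126 − 1.0152) / 0.946 = 1.7974 / 0.946 = 1.900

1.9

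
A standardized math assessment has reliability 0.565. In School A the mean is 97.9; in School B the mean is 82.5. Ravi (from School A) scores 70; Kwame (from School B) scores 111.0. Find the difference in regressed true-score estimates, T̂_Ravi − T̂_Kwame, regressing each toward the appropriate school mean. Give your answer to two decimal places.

T̂_Ravi = 0.565(70) + 0.435(97.9) = 82.1365
T̂_Kwame = 0.565(111.0) + 0.435(82.5) = 98.6025
Difference = 82.1365 − 98.6025 = -16.4660

-16.47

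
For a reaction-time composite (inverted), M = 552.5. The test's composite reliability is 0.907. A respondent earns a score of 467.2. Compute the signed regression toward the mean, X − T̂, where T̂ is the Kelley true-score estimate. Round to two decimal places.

T̂ = ρX + (1 − ρ)μ
  = 0.907 × 467.2 + 0.093 × 552.5
  = 423.7504 + 51.3825
  = 475.1329
  ≈ 475.133
X − T̂ = 467.2 − 475.133 = -7.933 → -7.93

-7.93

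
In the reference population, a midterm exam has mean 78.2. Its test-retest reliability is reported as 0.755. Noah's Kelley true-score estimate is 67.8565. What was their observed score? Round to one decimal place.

T̂ = ρX + (1 − ρ)μ  ⇒  X = (T̂ − (1 − ρ)μ) / ρ
X = (67.8565 − 0.245 × 78.2) / 0.755 = (67.8565 − 19.1590) / 0.755 = 48.6975 / 0.755 = 64.500

64.5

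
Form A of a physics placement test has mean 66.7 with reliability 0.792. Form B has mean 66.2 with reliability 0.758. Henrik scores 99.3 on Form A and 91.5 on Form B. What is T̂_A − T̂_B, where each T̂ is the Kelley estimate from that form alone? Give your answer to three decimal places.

T̂_A = 0.792(99.3) + 0.208(66.7) = 92.51920
T̂_B = 0.758(91.5) + 0.242(66.2) = 85.37740
T̂_A − T̂_B = 7.14180

7.142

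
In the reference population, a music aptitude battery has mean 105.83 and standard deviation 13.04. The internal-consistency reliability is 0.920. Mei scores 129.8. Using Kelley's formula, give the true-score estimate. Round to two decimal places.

127.88

T̂ = 0.920(129.8) + 0.080(105.83) = 119.4160 + 8.46640 = 127.882 → 127.88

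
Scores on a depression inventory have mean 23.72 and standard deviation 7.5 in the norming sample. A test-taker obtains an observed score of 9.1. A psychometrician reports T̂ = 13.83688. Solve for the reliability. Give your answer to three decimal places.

0.676

T̂ = ρX + (1 − ρ)μ  ⇒  T̂ − μ = ρ(X − μ)
ρ = (T̂ − μ)/(X − μ) = (13.83688 − 23.72) / (9.1 − 23.72) = -9.88312 / -14.62 = 0.67600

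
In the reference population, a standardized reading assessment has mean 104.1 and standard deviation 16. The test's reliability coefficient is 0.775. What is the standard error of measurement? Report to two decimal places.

7.59

SEM = SD · √(1 − ρ) = 16 × √0.225 = 16 × 0.4743 = 7.589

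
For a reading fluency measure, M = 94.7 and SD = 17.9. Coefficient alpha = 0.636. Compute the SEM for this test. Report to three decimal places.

SEM = SD · √(1 − ρ) = 17.9 × √0.364 = 17.9 × 0.6033 = 10.7995

10.800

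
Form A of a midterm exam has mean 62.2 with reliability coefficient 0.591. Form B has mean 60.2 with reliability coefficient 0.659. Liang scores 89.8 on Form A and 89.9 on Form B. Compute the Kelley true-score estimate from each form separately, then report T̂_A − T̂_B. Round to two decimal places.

-1.26

T̂_A = 0.591(89.8) + 0.409(62.2) = 78.5116
T̂_B = 0.659(89.9) + 0.341(60.2) = 79.7723
T̂_A − T̂_B = -1.2607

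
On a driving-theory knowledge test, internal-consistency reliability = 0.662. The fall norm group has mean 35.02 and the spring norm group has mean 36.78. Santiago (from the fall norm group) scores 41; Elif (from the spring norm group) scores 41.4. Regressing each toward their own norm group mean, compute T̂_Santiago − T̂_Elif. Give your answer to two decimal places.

T̂_Santiago = 0.662(41) + 0.338(35.02) = 38.9788
T̂_Elif = 0.662(41.4) + 0.338(36.78) = 39.8384
Difference = 38.9788 − 39.8384 = -0.8597

-0.86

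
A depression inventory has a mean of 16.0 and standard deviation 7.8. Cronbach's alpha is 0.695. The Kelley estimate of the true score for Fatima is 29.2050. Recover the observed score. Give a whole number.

T̂ = ρX + (1 − ρ)μ  ⇒  X = (T̂ − (1 − ρ)μ) / ρ
X = (29.2050 − 0.305 × 16.0) / 0.695 = (29.2050 − 4.8800) / 0.695 = 24.3250 / 0.695 = 35.00

35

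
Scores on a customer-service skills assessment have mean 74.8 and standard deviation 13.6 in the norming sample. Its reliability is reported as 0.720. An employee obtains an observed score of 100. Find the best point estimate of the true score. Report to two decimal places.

92.94

Regress the observed score toward the mean by the unreliability: T̂ = 0.720·100 + 0.280·74.8 = 72.000 + 20.9440 = 92.944.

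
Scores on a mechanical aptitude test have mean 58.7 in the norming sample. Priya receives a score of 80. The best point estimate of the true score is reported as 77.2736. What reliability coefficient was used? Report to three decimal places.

T̂ = ρX + (1 − ρ)μ  ⇒  T̂ − μ = ρ(X − μ)
ρ = (T̂ − μ)/(X − μ) = (77.2736 − 58.7) / (80 − 58.7) = 18.5736 / 21.3 = 0.87200

0.872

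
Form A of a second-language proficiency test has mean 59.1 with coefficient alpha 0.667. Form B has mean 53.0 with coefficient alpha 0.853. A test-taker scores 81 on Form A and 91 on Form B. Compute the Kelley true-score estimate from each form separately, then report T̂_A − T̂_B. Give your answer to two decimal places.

-11.71

T̂_A = 0.667(81) + 0.333(59.1) = 73.7073
T̂_B = 0.853(91) + 0.147(53.0) = 85.4140
T̂_A − T̂_B = -11.7067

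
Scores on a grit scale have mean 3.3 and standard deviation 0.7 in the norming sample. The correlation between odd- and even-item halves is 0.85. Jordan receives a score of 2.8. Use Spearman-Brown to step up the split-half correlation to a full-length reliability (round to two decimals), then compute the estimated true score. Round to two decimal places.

2.84

Spearman-Brown: ρ = 2r/(1 + r) = 2(0.85)/(1 + 0.85) = 1.700/1.85 = 0.9189 → 0.92
T̂ = 0.92(2.8) + 0.08(3.3) = 2.576 + 0.264 = 2.840 → 2.84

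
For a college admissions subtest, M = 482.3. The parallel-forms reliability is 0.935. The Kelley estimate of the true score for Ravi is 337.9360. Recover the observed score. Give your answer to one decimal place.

T̂ = ρX + (1 − ρ)μ  ⇒  X = (T̂ − (1 − ρ)μ) / ρ
X = (337.9360 − 0.065 × 482.3) / 0.935 = (337.9360 − 31.3495) / 0.935 = 306.5865 / 0.935 = 327.900

327.9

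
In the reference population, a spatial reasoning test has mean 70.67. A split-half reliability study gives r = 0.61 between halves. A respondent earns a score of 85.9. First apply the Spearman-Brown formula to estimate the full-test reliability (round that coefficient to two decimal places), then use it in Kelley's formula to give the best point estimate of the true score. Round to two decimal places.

82.24

Spearman-Brown: ρ = 2r/(1 + r) = 2(0.61)/(1 + 0.61) = 1.220/1.61 = 0.7578 → 0.76
T̂ = 0.76(85.9) + 0.24(70.67) = 65.284 + 16.9608 = 82.245 → 82.24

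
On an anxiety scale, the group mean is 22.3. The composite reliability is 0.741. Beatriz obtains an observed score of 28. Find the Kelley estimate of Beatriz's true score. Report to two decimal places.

26.52

Kelley's formula gives T̂ = 0.741·28 + 0.259·22.3 = 20.748 + 5.7757 = 26.524.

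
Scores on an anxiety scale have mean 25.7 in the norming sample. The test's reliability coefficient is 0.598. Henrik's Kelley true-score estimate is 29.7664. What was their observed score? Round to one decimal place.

32.5

T̂ = ρX + (1 − ρ)μ  ⇒  X = (T̂ − (1 − ρ)μ) / ρ
X = (29.7664 − 0.402 × 25.7) / 0.598 = (29.7664 − 10.3314) / 0.598 = 19.4350 / 0.598 = 32.500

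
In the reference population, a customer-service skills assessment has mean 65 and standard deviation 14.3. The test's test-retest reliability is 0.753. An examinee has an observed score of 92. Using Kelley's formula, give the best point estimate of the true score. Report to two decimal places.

85.33

T̂ = 0.753(92) + 0.247(65) = 69.276 + 16.055 = 85.331 → 85.33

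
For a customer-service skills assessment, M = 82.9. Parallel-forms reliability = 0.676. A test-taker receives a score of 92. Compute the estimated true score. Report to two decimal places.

T̂ = ρX + (1 − ρ)μ
  = 0.676 × 92 + 0.324 × 82.9
  = 62.192 + 26.8596
  = 89.052
  ≈ 89.05

89.05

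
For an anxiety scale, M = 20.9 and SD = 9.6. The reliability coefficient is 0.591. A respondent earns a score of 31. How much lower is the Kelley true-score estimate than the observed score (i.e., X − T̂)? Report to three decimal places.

4.131

T̂ = 0.591(31) + 0.409(20.9) = 18.321 + 8.5481 = 26.86910 → 26.8691
X − T̂ = 31 − 26.8691 = 4.1309 → 4.131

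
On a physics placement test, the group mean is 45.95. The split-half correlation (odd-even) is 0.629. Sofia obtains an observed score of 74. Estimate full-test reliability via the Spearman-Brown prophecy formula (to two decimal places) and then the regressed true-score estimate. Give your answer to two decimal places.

67.55

Spearman-Brown: ρ = 2r/(1 + r) = 2(0.629)/(1 + 0.629) = 1.2580/1.629 = 0.7723 → 0.77
T̂ = ρX + (1 − ρ)μ
  = 0.77 × 74 + 0.23 × 45.95
  = 56.98 + 10.5685
  = 67.549
  ≈ 67.55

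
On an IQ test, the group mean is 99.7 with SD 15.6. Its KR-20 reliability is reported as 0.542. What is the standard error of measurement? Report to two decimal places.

10.56

SEM = SD · √(1 − ρ) = 15.6 × √0.458 = 15.6 × 0.6768 = 10.557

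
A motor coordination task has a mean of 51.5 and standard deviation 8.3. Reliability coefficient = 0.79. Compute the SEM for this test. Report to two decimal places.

SEM = SD · √(1 − ρ) = 8.3 × √0.21 = 8.3 × 0.4583 = 3.804

3.80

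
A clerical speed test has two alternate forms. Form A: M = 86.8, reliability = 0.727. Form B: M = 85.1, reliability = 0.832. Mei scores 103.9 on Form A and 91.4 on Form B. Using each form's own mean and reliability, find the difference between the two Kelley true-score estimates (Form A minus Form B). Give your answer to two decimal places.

8.89

T̂_A = 0.727(103.9) + 0.273(86.8) = 99.2317
T̂_B = 0.832(91.4) + 0.168(85.1) = 90.3416
T̂_A − T̂_B = 8.8901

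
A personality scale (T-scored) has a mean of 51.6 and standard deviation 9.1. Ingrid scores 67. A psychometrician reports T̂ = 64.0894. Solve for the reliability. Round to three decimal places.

0.811

T̂ = ρX + (1 − ρ)μ  ⇒  T̂ − μ = ρ(X − μ)
ρ = (T̂ − μ)/(X − μ) = (64.0894 − 51.6) / (67 − 51.6) = 12.4894 / 15.4 = 0.81100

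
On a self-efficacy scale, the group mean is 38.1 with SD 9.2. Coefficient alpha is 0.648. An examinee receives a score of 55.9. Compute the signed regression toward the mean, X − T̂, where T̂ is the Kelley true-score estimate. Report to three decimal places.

T̂ = ρX + (1 − ρ)μ
  = 0.648 × 55.9 + 0.352 × 38.1
  = 36.2232 + 13.4112
  = 49.63440
  ≈ 49.6344
X − T̂ = 55.9 − 49.6344 = 6.2656 → 6.266

6.266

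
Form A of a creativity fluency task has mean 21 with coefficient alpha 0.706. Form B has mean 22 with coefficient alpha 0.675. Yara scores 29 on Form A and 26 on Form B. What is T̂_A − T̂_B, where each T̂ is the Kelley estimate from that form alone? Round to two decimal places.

1.95

T̂_A = 0.706(29) + 0.294(21) = 26.6480
T̂_B = 0.675(26) + 0.325(22) = 24.7000
T̂_A − T̂_B = 1.9480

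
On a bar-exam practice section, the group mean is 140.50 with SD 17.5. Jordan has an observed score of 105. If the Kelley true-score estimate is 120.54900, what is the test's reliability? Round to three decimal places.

T̂ = ρX + (1 − ρ)μ  ⇒  T̂ − μ = ρ(X − μ)
ρ = (T̂ − μ)/(X − μ) = (120.54900 − 140.50) / (105 − 140.50) = -19.95100 / -35.50 = 0.56200

0.562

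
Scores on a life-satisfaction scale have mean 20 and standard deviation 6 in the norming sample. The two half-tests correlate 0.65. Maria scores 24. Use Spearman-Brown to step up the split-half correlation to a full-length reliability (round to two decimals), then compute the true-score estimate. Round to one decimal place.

Spearman-Brown: ρ = 2r/(1 + r) = 2(0.65)/(1 + 0.65) = 1.300/1.65 = 0.7879 → 0.79
Regress the observed score toward the mean by the unreliability: T̂ = 0.79·24 + 0.21·20 = 18.96 + 4.20 = 23.16.

23.2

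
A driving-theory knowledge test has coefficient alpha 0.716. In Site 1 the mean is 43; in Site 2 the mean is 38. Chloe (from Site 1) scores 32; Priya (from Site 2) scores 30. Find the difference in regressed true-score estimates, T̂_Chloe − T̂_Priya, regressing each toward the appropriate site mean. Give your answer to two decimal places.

T̂_Chloe = 0.716(32) + 0.284(43) = 35.1240
T̂_Priya = 0.716(30) + 0.284(38) = 32.2720
Difference = 35.1240 − 32.2720 = 2.8520

2.85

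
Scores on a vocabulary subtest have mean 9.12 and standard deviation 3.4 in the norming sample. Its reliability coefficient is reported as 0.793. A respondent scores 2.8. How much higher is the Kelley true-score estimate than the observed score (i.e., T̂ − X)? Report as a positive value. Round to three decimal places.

Kelley's formula gives T̂ = 0.793·2.8 + 0.207·9.12 = 2.2204 + 1.88784 = 4.10824.
T̂ − X = 4.1082 − 2.8 = 1.3082 → 1.308

1.308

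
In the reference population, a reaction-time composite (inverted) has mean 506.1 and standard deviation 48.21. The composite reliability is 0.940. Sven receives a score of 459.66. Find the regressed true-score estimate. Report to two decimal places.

T̂ = ρX + (1 − ρ)μ
  = 0.940 × 459.66 + 0.060 × 506.1
  = 432.08040 + 30.3660
  = 462.446
  ≈ 462.45

462.45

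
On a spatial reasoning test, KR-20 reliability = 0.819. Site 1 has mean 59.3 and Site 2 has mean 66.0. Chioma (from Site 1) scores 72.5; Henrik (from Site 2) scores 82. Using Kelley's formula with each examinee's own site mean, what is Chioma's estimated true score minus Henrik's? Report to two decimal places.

-8.99

T̂_Chioma = 0.819(72.5) + 0.181(59.3) = 70.1108
T̂_Henrik = 0.819(82) + 0.181(66.0) = 79.1040
Difference = 70.1108 − 79.1040 = -8.9932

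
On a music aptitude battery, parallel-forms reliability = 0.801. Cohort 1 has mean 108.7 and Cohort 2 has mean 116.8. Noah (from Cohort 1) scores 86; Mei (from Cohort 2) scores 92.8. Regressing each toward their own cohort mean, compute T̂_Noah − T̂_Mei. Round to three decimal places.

T̂_Noah = 0.801(86) + 0.199(108.7) = 90.51730
T̂_Mei = 0.801(92.8) + 0.199(116.8) = 97.57600
Difference = 90.51730 − 97.57600 = -7.05870

-7.059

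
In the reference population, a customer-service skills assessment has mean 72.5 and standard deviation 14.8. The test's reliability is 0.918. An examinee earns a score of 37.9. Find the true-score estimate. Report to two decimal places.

T̂ = ρX + (1 − ρ)μ
  = 0.918 × 37.9 + 0.082 × 72.5
  = 34.7922 + 5.9450
  = 40.737
  ≈ 40.74

40.74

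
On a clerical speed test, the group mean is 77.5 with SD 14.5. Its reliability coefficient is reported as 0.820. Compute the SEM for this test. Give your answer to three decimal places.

6.152

SEM = SD · √(1 − ρ) = 14.5 × √0.180 = 14.5 × 0.4243 = 6.1518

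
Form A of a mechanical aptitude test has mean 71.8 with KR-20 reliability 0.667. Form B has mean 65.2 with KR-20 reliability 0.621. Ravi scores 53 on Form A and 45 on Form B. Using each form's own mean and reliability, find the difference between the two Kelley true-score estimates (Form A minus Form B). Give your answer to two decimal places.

6.60

T̂_A = 0.667(53) + 0.333(71.8) = 59.2604
T̂_B = 0.621(45) + 0.379(65.2) = 52.6558
T̂_A − T̂_B = 6.6046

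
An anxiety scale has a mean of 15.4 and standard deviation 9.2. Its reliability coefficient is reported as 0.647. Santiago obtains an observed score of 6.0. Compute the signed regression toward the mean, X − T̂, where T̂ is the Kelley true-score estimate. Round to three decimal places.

Weight the observed score by reliability and the mean by (1 − reliability): T̂ = 0.647·6.0 + 0.353·15.4 = 3.8820 + 5.4362 = 9.31820.
X − T̂ = 6.0 − 9.3182 = -3.3182 → -3.318

-3.318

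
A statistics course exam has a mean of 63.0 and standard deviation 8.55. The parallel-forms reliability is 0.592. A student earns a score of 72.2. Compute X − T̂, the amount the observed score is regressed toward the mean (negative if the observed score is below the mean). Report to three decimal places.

3.754

T̂ = ρX + (1 − ρ)μ
  = 0.592 × 72.2 + 0.408 × 63.0
  = 42.7424 + 25.7040
  = 68.44640
  ≈ 68.4464
X − T̂ = 72.2 − 68.4464 = 3.7536 → 3.754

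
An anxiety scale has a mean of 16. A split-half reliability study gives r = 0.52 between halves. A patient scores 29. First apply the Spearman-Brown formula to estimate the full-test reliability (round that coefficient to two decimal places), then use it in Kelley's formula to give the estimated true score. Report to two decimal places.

Spearman-Brown: ρ = 2r/(1 + r) = 2(0.52)/(1 + 0.52) = 1.040/1.52 = 0.6842 → 0.68
T̂ = ρX + (1 − ρ)μ
  = 0.68 × 29 + 0.32 × 16
  = 19.72 + 5.12
  = 24.840
  ≈ 24.84

24.84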